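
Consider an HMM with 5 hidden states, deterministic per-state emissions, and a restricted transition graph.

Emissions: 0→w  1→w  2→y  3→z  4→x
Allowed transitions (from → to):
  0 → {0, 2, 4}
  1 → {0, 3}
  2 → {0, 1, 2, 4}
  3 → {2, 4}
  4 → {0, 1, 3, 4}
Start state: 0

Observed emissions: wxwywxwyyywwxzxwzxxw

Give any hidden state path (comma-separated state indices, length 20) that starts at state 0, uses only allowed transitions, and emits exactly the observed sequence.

0,4,0,2,0,4,0,2,2,2,1,0,4,3,4,1,3,4,4,0

  [0] w  {0,1}  => 0  start
  [1] x  {4}  => 4  0->4 ok
  [2] w  {0,1}  => 0  4->0 ok
  [3] y  {2}  => 2  0->2 ok
  [4] w  {0,1}  => 0  2->0 ok
  [5] x  {4}  => 4  0->4 ok
  [6] w  {0,1}  => 0  4->0 ok
  [7] y  {2}  => 2  0->2 ok
  [8] y  {2}  => 2  2->2 ok
  [9] y  {2}  => 2  2->2 ok
  [10] w  {0,1}  => 1  2->1 ok
  [11] w  {0,1}  => 0  1->0 ok
  [12] x  {4}  => 4  0->4 ok
  [13] z  {3}  => 3  4->3 ok
  [14] x  {4}  => 4  3->4 ok
  [15] w  {0,1}  => 1  4->1 ok
  [16] z  {3}  => 3  1->3 ok
  [17] x  {4}  => 4  3->4 ok
  [18] x  {4}  => 4  4->4 ok
  [19] w  {0,1}  => 0  4->0 ok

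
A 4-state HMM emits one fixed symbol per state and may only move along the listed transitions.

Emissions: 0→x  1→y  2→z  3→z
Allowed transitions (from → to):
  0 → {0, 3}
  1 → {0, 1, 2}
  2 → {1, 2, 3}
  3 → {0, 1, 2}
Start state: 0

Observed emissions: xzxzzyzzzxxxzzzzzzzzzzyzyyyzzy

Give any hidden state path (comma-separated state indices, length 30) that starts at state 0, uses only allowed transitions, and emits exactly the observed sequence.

0,3,0,3,2,1,2,2,3,0,0,0,3,2,3,2,2,2,2,2,2,3,1,2,1,1,1,2,3,1

  [0] x  {0}  => 0  start
  [1] z  {2,3}  => 3  0->3 ok
  [2] x  {0}  => 0  3->0 ok
  [3] z  {2,3}  => 3  0->3 ok
  [4] z  {2,3}  => 2  3->2 ok
  [5] y  {1}  => 1  2->1 ok
  [6] z  {2,3}  => 2  1->2 ok
  [7] z  {2,3}  => 2  2->2 ok
  [8] z  {2,3}  => 3  2->3 ok
  [9] x  {0}  => 0  3->0 ok
  [10] x  {0}  => 0  0->0 ok
  [11] x  {0}  => 0  0->0 ok
  [12] z  {2,3}  => 3  0->3 ok
  [13] z  {2,3}  => 2  3->2 ok
  [14] z  {2,3}  => 3  2->3 ok
  [15] z  {2,3}  => 2  3->2 ok
  [16] z  {2,3}  => 2  2->2 ok
  [17] z  {2,3}  => 2  2->2 ok
  [18] z  {2,3}  => 2  2->2 ok
  [19] z  {2,3}  => 2  2->2 ok
  [20] z  {2,3}  => 2  2->2 ok
  [21] z  {2,3}  => 3  2->3 ok
  [22] y  {1}  => 1  3->1 ok
  [23] z  {2,3}  => 2  1->2 ok
  [24] y  {1}  => 1  2->1 ok
  [25] y  {1}  => 1  1->1 ok
  [26] y  {1}  => 1  1->1 ok
  [27] z  {2,3}  => 2  1->2 ok
  [28] z  {2,3}  => 3  2->3 ok
  [29] y  {1}  => 1  3->1 ok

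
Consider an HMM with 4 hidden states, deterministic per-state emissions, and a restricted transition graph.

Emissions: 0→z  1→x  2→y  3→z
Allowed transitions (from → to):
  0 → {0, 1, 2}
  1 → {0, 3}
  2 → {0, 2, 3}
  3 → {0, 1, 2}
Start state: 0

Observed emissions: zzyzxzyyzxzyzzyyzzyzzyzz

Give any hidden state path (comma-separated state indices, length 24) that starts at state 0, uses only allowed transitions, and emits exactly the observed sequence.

0,0,2,3,1,3,2,2,3,1,0,2,0,0,2,2,3,0,2,0,0,2,3,0

  pos 0: z in {0,3}, choose 0; start
  pos 1: z in {0,3}, choose 0; 0->0 ok
  pos 2: y in {2}, choose 2; 0->2 ok
  pos 3: z in {0,3}, choose 3; 2->3 ok
  pos 4: x in {1}, choose 1; 3->1 ok
  pos 5: z in {0,3}, choose 3; 1->3 ok
  pos 6: y in {2}, choose 2; 3->2 ok
  pos 7: y in {2}, choose 2; 2->2 ok
  pos 8: z in {0,3}, choose 3; 2->3 ok
  pos 9: x in {1}, choose 1; 3->1 ok
  pos 10: z in {0,3}, choose 0; 1->0 ok
  pos 11: y in {2}, choose 2; 0->2 ok
  pos 12: z in {0,3}, choose 0; 2->0 ok
  pos 13: z in {0,3}, choose 0; 0->0 ok
  pos 14: y in {2}, choose 2; 0->2 ok
  pos 15: y in {2}, choose 2; 2->2 ok
  pos 16: z in {0,3}, choose 3; 2->3 ok
  pos 17: z in {0,3}, choose 0; 3->0 ok
  pos 18: y in {2}, choose 2; 0->2 ok
  pos 19: z in {0,3}, choose 0; 2->0 ok
  pos 20: z in {0,3}, choose 0; 0->0 ok
  pos 21: y in {2}, choose 2; 0->2 ok
  pos 22: z in {0,3}, choose 3; 2->3 ok
  pos 23: z in {0,3}, choose 0; 3->0 ok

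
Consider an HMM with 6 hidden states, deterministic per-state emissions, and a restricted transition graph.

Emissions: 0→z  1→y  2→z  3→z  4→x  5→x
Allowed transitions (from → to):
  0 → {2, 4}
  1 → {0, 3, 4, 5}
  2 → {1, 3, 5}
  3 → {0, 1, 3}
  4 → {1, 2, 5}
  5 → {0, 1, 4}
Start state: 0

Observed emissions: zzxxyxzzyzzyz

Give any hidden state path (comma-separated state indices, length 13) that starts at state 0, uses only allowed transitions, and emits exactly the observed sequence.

  t0 'z' -> {0,2,3}, take 0 (start)
  t1 'z' -> {0,2,3}, take 2 (0->2 ok)
  t2 'x' -> {4,5}, take 5 (2->5 ok)
  t3 'x' -> {4,5}, take 4 (5->4 ok)
  t4 'y' -> {1}, take 1 (4->1 ok)
  t5 'x' -> {4,5}, take 5 (1->5 ok)
  t6 'z' -> {0,2,3}, take 0 (5->0 ok)
  t7 'z' -> {0,2,3}, take 2 (0->2 ok)
  t8 'y' -> {1}, take 1 (2->1 ok)
  t9 'z' -> {0,2,3}, take 3 (1->3 ok)
  t10 'z' -> {0,2,3}, take 3 (3->3 ok)
  t11 'y' -> {1}, take 1 (3->1 ok)
  t12 'z' -> {0,2,3}, take 3 (1->3 ok)

0,2,5,4,1,5,0,2,1,3,3,1,3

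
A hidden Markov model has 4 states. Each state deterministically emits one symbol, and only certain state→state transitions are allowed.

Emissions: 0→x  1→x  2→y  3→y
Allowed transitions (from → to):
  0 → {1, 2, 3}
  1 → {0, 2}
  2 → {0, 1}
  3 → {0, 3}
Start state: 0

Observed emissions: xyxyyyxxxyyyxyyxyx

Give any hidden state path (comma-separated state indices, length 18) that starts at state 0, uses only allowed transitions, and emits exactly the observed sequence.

0,2,0,3,3,3,0,1,0,3,3,3,0,3,3,0,2,1

  pos 0: x in {0,1}, choose 0; start
  pos 1: y in {2,3}, choose 2; 0->2 ok
  pos 2: x in {0,1}, choose 0; 2->0 ok
  pos 3: y in {2,3}, choose 3; 0->3 ok
  pos 4: y in {2,3}, choose 3; 3->3 ok
  pos 5: y in {2,3}, choose 3; 3->3 ok
  pos 6: x in {0,1}, choose 0; 3->0 ok
  pos 7: x in {0,1}, choose 1; 0->1 ok
  pos 8: x in {0,1}, choose 0; 1->0 ok
  pos 9: y in {2,3}, choose 3; 0->3 ok
  pos 10: y in {2,3}, choose 3; 3->3 ok
  pos 11: y in {2,3}, choose 3; 3->3 ok
  pos 12: x in {0,1}, choose 0; 3->0 ok
  pos 13: y in {2,3}, choose 3; 0->3 ok
  pos 14: y in {2,3}, choose 3; 3->3 ok
  pos 15: x in {0,1}, choose 0; 3->0 ok
  pos 16: y in {2,3}, choose 2; 0->2 ok
  pos 17: x in {0,1}, choose 1; 2->1 ok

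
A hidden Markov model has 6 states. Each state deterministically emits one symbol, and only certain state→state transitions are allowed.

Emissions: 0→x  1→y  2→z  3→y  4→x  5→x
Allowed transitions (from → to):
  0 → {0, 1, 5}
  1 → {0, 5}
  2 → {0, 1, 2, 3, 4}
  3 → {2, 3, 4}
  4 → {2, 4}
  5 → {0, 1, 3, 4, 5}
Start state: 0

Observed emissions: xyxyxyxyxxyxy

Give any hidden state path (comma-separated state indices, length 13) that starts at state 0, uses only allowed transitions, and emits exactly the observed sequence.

0,1,0,1,0,1,0,1,0,5,1,5,3

  t0 'x' -> {0,4,5}, take 0 (start)
  t1 'y' -> {1,3}, take 1 (0->1 ok)
  t2 'x' -> {0,4,5}, take 0 (1->0 ok)
  t3 'y' -> {1,3}, take 1 (0->1 ok)
  t4 'x' -> {0,4,5}, take 0 (1->0 ok)
  t5 'y' -> {1,3}, take 1 (0->1 ok)
  t6 'x' -> {0,4,5}, take 0 (1->0 ok)
  t7 'y' -> {1,3}, take 1 (0->1 ok)
  t8 'x' -> {0,4,5}, take 0 (1->0 ok)
  t9 'x' -> {0,4,5}, take 5 (0->5 ok)
  t10 'y' -> {1,3}, take 1 (5->1 ok)
  t11 'x' -> {0,4,5}, take 5 (1->5 ok)
  t12 'y' -> {1,3}, take 3 (5->3 ok)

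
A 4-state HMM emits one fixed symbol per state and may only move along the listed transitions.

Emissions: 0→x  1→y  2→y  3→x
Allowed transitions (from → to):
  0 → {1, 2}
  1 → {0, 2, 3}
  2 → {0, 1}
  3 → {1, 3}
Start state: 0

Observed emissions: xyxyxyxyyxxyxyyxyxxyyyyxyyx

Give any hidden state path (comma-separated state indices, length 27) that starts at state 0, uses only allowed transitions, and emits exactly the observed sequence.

0,1,3,1,0,1,0,2,1,3,3,1,0,1,2,0,1,3,3,1,2,1,2,0,1,2,0

  [0] x  {0,3}  => 0  start
  [1] y  {1,2}  => 1  0->1 ok
  [2] x  {0,3}  => 3  1->3 ok
  [3] y  {1,2}  => 1  3->1 ok
  [4] x  {0,3}  => 0  1->0 ok
  [5] y  {1,2}  => 1  0->1 ok
  [6] x  {0,3}  => 0  1->0 ok
  [7] y  {1,2}  => 2  0->2 ok
  [8] y  {1,2}  => 1  2->1 ok
  [9] x  {0,3}  => 3  1->3 ok
  [10] x  {0,3}  => 3  3->3 ok
  [11] y  {1,2}  => 1  3->1 ok
  [12] x  {0,3}  => 0  1->0 ok
  [13] y  {1,2}  => 1  0->1 ok
  [14] y  {1,2}  => 2  1->2 ok
  [15] x  {0,3}  => 0  2->0 ok
  [16] y  {1,2}  => 1  0->1 ok
  [17] x  {0,3}  => 3  1->3 ok
  [18] x  {0,3}  => 3  3->3 ok
  [19] y  {1,2}  => 1  3->1 ok
  [20] y  {1,2}  => 2  1->2 ok
  [21] y  {1,2}  => 1  2->1 ok
  [22] y  {1,2}  => 2  1->2 ok
  [23] x  {0,3}  => 0  2->0 ok
  [24] y  {1,2}  => 1  0->1 ok
  [25] y  {1,2}  => 2  1->2 ok
  [26] x  {0,3}  => 0  2->0 ok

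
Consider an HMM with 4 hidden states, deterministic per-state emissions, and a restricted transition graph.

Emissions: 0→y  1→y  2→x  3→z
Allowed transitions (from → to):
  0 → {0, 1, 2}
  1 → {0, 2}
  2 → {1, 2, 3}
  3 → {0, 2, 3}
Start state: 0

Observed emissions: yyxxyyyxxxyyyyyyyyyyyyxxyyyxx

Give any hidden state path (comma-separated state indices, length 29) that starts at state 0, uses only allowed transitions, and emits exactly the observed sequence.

0,1,2,2,1,0,1,2,2,2,1,0,1,0,1,0,0,0,1,0,1,0,2,2,1,0,1,2,2

  0: obs=y cand={0,1} pick 0 [start]
  1: obs=y cand={0,1} pick 1 [0->1 ok]
  2: obs=x cand={2} pick 2 [1->2 ok]
  3: obs=x cand={2} pick 2 [2->2 ok]
  4: obs=y cand={0,1} pick 1 [2->1 ok]
  5: obs=y cand={0,1} pick 0 [1->0 ok]
  6: obs=y cand={0,1} pick 1 [0->1 ok]
  7: obs=x cand={2} pick 2 [1->2 ok]
  8: obs=x cand={2} pick 2 [2->2 ok]
  9: obs=x cand={2} pick 2 [2->2 ok]
  10: obs=y cand={0,1} pick 1 [2->1 ok]
  11: obs=y cand={0,1} pick 0 [1->0 ok]
  12: obs=y cand={0,1} pick 1 [0->1 ok]
  13: obs=y cand={0,1} pick 0 [1->0 ok]
  14: obs=y cand={0,1} pick 1 [0->1 ok]
  15: obs=y cand={0,1} pick 0 [1->0 ok]
  16: obs=y cand={0,1} pick 0 [0->0 ok]
  17: obs=y cand={0,1} pick 0 [0->0 ok]
  18: obs=y cand={0,1} pick 1 [0->1 ok]
  19: obs=y cand={0,1} pick 0 [1->0 ok]
  20: obs=y cand={0,1} pick 1 [0->1 ok]
  21: obs=y cand={0,1} pick 0 [1->0 ok]
  22: obs=x cand={2} pick 2 [0->2 ok]
  23: obs=x cand={2} pick 2 [2->2 ok]
  24: obs=y cand={0,1} pick 1 [2->1 ok]
  25: obs=y cand={0,1} pick 0 [1->0 ok]
  26: obs=y cand={0,1} pick 1 [0->1 ok]
  27: obs=x cand={2} pick 2 [1->2 ok]
  28: obs=x cand={2} pick 2 [2->2 ok]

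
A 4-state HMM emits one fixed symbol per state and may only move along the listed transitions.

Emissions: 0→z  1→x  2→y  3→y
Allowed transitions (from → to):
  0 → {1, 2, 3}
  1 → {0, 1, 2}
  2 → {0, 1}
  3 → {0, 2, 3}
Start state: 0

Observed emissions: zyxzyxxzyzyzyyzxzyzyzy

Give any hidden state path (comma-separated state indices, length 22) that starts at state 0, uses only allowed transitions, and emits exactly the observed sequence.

  [0] z  {0}  => 0  start
  [1] y  {2,3}  => 2  0->2 ok
  [2] x  {1}  => 1  2->1 ok
  [3] z  {0}  => 0  1->0 ok
  [4] y  {2,3}  => 2  0->2 ok
  [5] x  {1}  => 1  2->1 ok
  [6] x  {1}  => 1  1->1 ok
  [7] z  {0}  => 0  1->0 ok
  [8] y  {2,3}  => 2  0->2 ok
  [9] z  {0}  => 0  2->0 ok
  [10] y  {2,3}  => 2  0->2 ok
  [11] z  {0}  => 0  2->0 ok
  [12] y  {2,3}  => 3  0->3 ok
  [13] y  {2,3}  => 2  3->2 ok
  [14] z  {0}  => 0  2->0 ok
  [15] x  {1}  => 1  0->1 ok
  [16] z  {0}  => 0  1->0 ok
  [17] y  {2,3}  => 2  0->2 ok
  [18] z  {0}  => 0  2->0 ok
  [19] y  {2,3}  => 2  0->2 ok
  [20] z  {0}  => 0  2->0 ok
  [21] y  {2,3}  => 2  0->2 ok

0,2,1,0,2,1,1,0,2,0,2,0,3,2,0,1,0,2,0,2,0,2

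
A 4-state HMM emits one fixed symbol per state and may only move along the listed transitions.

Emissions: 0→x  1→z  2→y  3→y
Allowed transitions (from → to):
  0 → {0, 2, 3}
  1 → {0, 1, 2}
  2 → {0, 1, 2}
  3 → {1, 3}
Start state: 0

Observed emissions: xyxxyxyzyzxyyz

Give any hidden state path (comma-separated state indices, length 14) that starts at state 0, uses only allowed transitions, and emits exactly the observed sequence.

  0: obs=x cand={0} pick 0 [start]
  1: obs=y cand={2,3} pick 2 [0->2 ok]
  2: obs=x cand={0} pick 0 [2->0 ok]
  3: obs=x cand={0} pick 0 [0->0 ok]
  4: obs=y cand={2,3} pick 2 [0->2 ok]
  5: obs=x cand={0} pick 0 [2->0 ok]
  6: obs=y cand={2,3} pick 3 [0->3 ok]
  7: obs=z cand={1} pick 1 [3->1 ok]
  8: obs=y cand={2,3} pick 2 [1->2 ok]
  9: obs=z cand={1} pick 1 [2->1 ok]
  10: obs=x cand={0} pick 0 [1->0 ok]
  11: obs=y cand={2,3} pick 3 [0->3 ok]
  12: obs=y cand={2,3} pick 3 [3->3 ok]
  13: obs=z cand={1} pick 1 [3->1 ok]

0,2,0,0,2,0,3,1,2,1,0,3,3,1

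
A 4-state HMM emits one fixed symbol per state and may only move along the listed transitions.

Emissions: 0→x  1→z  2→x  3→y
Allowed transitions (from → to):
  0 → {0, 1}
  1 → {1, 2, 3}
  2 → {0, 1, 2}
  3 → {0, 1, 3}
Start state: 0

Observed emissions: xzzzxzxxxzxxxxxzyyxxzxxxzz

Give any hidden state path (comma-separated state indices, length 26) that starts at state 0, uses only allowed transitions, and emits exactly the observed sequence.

0,1,1,1,2,1,2,2,0,1,2,2,2,2,2,1,3,3,0,0,1,2,2,2,1,1

  t0 'x' -> {0,2}, take 0 (start)
  t1 'z' -> {1}, take 1 (0->1 ok)
  t2 'z' -> {1}, take 1 (1->1 ok)
  t3 'z' -> {1}, take 1 (1->1 ok)
  t4 'x' -> {0,2}, take 2 (1->2 ok)
  t5 'z' -> {1}, take 1 (2->1 ok)
  t6 'x' -> {0,2}, take 2 (1->2 ok)
  t7 'x' -> {0,2}, take 2 (2->2 ok)
  t8 'x' -> {0,2}, take 0 (2->0 ok)
  t9 'z' -> {1}, take 1 (0->1 ok)
  t10 'x' -> {0,2}, take 2 (1->2 ok)
  t11 'x' -> {0,2}, take 2 (2->2 ok)
  t12 'x' -> {0,2}, take 2 (2->2 ok)
  t13 'x' -> {0,2}, take 2 (2->2 ok)
  t14 'x' -> {0,2}, take 2 (2->2 ok)
  t15 'z' -> {1}, take 1 (2->1 ok)
  t16 'y' -> {3}, take 3 (1->3 ok)
  t17 'y' -> {3}, take 3 (3->3 ok)
  t18 'x' -> {0,2}, take 0 (3->0 ok)
  t19 'x' -> {0,2}, take 0 (0->0 ok)
  t20 'z' -> {1}, take 1 (0->1 ok)
  t21 'x' -> {0,2}, take 2 (1->2 ok)
  t22 'x' -> {0,2}, take 2 (2->2 ok)
  t23 'x' -> {0,2}, take 2 (2->2 ok)
  t24 'z' -> {1}, take 1 (2->1 ok)
  t25 'z' -> {1}, take 1 (1->1 ok)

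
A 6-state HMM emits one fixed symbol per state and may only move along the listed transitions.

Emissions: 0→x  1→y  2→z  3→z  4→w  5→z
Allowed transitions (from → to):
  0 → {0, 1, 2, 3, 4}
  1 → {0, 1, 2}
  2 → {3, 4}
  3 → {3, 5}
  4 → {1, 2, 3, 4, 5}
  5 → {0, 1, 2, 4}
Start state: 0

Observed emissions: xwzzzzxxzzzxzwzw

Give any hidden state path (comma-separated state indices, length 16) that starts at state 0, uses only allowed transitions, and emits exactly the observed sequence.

  t0 'x' -> {0}, take 0 (start)
  t1 'w' -> {4}, take 4 (0->4 ok)
  t2 'z' -> {2,3,5}, take 5 (4->5 ok)
  t3 'z' -> {2,3,5}, take 2 (5->2 ok)
  t4 'z' -> {2,3,5}, take 3 (2->3 ok)
  t5 'z' -> {2,3,5}, take 5 (3->5 ok)
  t6 'x' -> {0}, take 0 (5->0 ok)
  t7 'x' -> {0}, take 0 (0->0 ok)
  t8 'z' -> {2,3,5}, take 2 (0->2 ok)
  t9 'z' -> {2,3,5}, take 3 (2->3 ok)
  t10 'z' -> {2,3,5}, take 5 (3->5 ok)
  t11 'x' -> {0}, take 0 (5->0 ok)
  t12 'z' -> {2,3,5}, take 2 (0->2 ok)
  t13 'w' -> {4}, take 4 (2->4 ok)
  t14 'z' -> {2,3,5}, take 2 (4->2 ok)
  t15 'w' -> {4}, take 4 (2->4 ok)

0,4,5,2,3,5,0,0,2,3,5,0,2,4,2,4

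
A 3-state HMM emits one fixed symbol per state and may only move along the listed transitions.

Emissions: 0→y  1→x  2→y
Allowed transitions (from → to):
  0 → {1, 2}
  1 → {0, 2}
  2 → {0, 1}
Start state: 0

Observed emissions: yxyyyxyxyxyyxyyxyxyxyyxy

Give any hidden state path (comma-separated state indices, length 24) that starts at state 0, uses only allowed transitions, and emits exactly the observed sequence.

  pos 0: y in {0,2}, choose 0; start
  pos 1: x in {1}, choose 1; 0->1 ok
  pos 2: y in {0,2}, choose 2; 1->2 ok
  pos 3: y in {0,2}, choose 0; 2->0 ok
  pos 4: y in {0,2}, choose 2; 0->2 ok
  pos 5: x in {1}, choose 1; 2->1 ok
  pos 6: y in {0,2}, choose 0; 1->0 ok
  pos 7: x in {1}, choose 1; 0->1 ok
  pos 8: y in {0,2}, choose 0; 1->0 ok
  pos 9: x in {1}, choose 1; 0->1 ok
  pos 10: y in {0,2}, choose 0; 1->0 ok
  pos 11: y in {0,2}, choose 2; 0->2 ok
  pos 12: x in {1}, choose 1; 2->1 ok
  pos 13: y in {0,2}, choose 0; 1->0 ok
  pos 14: y in {0,2}, choose 2; 0->2 ok
  pos 15: x in {1}, choose 1; 2->1 ok
  pos 16: y in {0,2}, choose 2; 1->2 ok
  pos 17: x in {1}, choose 1; 2->1 ok
  pos 18: y in {0,2}, choose 0; 1->0 ok
  pos 19: x in {1}, choose 1; 0->1 ok
  pos 20: y in {0,2}, choose 2; 1->2 ok
  pos 21: y in {0,2}, choose 0; 2->0 ok
  pos 22: x in {1}, choose 1; 0->1 ok
  pos 23: y in {0,2}, choose 2; 1->2 ok

0,1,2,0,2,1,0,1,0,1,0,2,1,0,2,1,2,1,0,1,2,0,1,2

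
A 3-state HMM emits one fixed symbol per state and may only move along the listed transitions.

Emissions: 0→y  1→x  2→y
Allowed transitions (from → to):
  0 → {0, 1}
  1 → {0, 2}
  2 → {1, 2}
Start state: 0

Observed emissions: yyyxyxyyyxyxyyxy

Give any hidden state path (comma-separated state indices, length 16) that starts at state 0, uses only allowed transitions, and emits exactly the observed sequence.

  [0] y  {0,2}  => 0  start
  [1] y  {0,2}  => 0  0->0 ok
  [2] y  {0,2}  => 0  0->0 ok
  [3] x  {1}  => 1  0->1 ok
  [4] y  {0,2}  => 2  1->2 ok
  [5] x  {1}  => 1  2->1 ok
  [6] y  {0,2}  => 0  1->0 ok
  [7] y  {0,2}  => 0  0->0 ok
  [8] y  {0,2}  => 0  0->0 ok
  [9] x  {1}  => 1  0->1 ok
  [10] y  {0,2}  => 0  1->0 ok
  [11] x  {1}  => 1  0->1 ok
  [12] y  {0,2}  => 2  1->2 ok
  [13] y  {0,2}  => 2  2->2 ok
  [14] x  {1}  => 1  2->1 ok
  [15] y  {0,2}  => 0  1->0 ok

0,0,0,1,2,1,0,0,0,1,0,1,2,2,1,0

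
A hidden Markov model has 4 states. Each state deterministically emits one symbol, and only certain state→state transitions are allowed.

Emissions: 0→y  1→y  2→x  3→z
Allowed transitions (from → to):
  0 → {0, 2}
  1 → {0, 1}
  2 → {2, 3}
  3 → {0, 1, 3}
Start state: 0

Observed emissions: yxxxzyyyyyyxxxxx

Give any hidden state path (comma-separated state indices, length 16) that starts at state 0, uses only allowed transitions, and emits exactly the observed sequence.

0,2,2,2,3,1,1,1,1,1,0,2,2,2,2,2

  0: obs=y cand={0,1} pick 0 [start]
  1: obs=x cand={2} pick 2 [0->2 ok]
  2: obs=x cand={2} pick 2 [2->2 ok]
  3: obs=x cand={2} pick 2 [2->2 ok]
  4: obs=z cand={3} pick 3 [2->3 ok]
  5: obs=y cand={0,1} pick 1 [3->1 ok]
  6: obs=y cand={0,1} pick 1 [1->1 ok]
  7: obs=y cand={0,1} pick 1 [1->1 ok]
  8: obs=y cand={0,1} pick 1 [1->1 ok]
  9: obs=y cand={0,1} pick 1 [1->1 ok]
  10: obs=y cand={0,1} pick 0 [1->0 ok]
  11: obs=x cand={2} pick 2 [0->2 ok]
  12: obs=x cand={2} pick 2 [2->2 ok]
  13: obs=x cand={2} pick 2 [2->2 ok]
  14: obs=x cand={2} pick 2 [2->2 ok]
  15: obs=x cand={2} pick 2 [2->2 ok]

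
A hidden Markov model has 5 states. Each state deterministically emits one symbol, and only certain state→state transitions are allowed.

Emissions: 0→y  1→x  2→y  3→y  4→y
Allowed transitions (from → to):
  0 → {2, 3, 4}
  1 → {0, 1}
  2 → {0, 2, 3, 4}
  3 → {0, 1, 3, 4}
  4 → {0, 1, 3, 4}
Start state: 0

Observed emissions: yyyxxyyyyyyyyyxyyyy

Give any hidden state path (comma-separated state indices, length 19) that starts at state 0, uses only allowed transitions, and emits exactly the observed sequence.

0,4,4,1,1,0,2,2,0,2,2,2,4,4,1,0,2,4,3

  pos 0: y in {0,2,3,4}, choose 0; start
  pos 1: y in {0,2,3,4}, choose 4; 0->4 ok
  pos 2: y in {0,2,3,4}, choose 4; 4->4 ok
  pos 3: x in {1}, choose 1; 4->1 ok
  pos 4: x in {1}, choose 1; 1->1 ok
  pos 5: y in {0,2,3,4}, choose 0; 1->0 ok
  pos 6: y in {0,2,3,4}, choose 2; 0->2 ok
  pos 7: y in {0,2,3,4}, choose 2; 2->2 ok
  pos 8: y in {0,2,3,4}, choose 0; 2->0 ok
  pos 9: y in {0,2,3,4}, choose 2; 0->2 ok
  pos 10: y in {0,2,3,4}, choose 2; 2->2 ok
  pos 11: y in {0,2,3,4}, choose 2; 2->2 ok
  pos 12: y in {0,2,3,4}, choose 4; 2->4 ok
  pos 13: y in {0,2,3,4}, choose 4; 4->4 ok
  pos 14: x in {1}, choose 1; 4->1 ok
  pos 15: y in {0,2,3,4}, choose 0; 1->0 ok
  pos 16: y in {0,2,3,4}, choose 2; 0->2 ok
  pos 17: y in {0,2,3,4}, choose 4; 2->4 ok
  pos 18: y in {0,2,3,4}, choose 3; 4->3 ok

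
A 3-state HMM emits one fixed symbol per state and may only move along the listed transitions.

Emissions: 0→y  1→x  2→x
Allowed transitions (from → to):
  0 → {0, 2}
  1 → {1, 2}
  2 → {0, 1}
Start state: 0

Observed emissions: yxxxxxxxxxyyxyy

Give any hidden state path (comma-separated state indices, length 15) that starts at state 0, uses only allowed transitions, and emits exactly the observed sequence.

  0: obs=y cand={0} pick 0 [start]
  1: obs=x cand={1,2} pick 2 [0->2 ok]
  2: obs=x cand={1,2} pick 1 [2->1 ok]
  3: obs=x cand={1,2} pick 2 [1->2 ok]
  4: obs=x cand={1,2} pick 1 [2->1 ok]
  5: obs=x cand={1,2} pick 2 [1->2 ok]
  6: obs=x cand={1,2} pick 1 [2->1 ok]
  7: obs=x cand={1,2} pick 1 [1->1 ok]
  8: obs=x cand={1,2} pick 1 [1->1 ok]
  9: obs=x cand={1,2} pick 2 [1->2 ok]
  10: obs=y cand={0} pick 0 [2->0 ok]
  11: obs=y cand={0} pick 0 [0->0 ok]
  12: obs=x cand={1,2} pick 2 [0->2 ok]
  13: obs=y cand={0} pick 0 [2->0 ok]
  14: obs=y cand={0} pick 0 [0->0 ok]

0,2,1,2,1,2,1,1,1,2,0,0,2,0,0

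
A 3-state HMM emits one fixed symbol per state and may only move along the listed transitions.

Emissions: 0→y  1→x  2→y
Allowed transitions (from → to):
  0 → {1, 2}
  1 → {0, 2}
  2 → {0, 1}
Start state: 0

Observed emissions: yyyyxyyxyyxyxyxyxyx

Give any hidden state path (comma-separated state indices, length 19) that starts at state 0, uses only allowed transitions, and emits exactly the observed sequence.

0,2,0,2,1,0,2,1,2,0,1,2,1,0,1,2,1,0,1

  0: obs=y cand={0,2} pick 0 [start]
  1: obs=y cand={0,2} pick 2 [0->2 ok]
  2: obs=y cand={0,2} pick 0 [2->0 ok]
  3: obs=y cand={0,2} pick 2 [0->2 ok]
  4: obs=x cand={1} pick 1 [2->1 ok]
  5: obs=y cand={0,2} pick 0 [1->0 ok]
  6: obs=y cand={0,2} pick 2 [0->2 ok]
  7: obs=x cand={1} pick 1 [2->1 ok]
  8: obs=y cand={0,2} pick 2 [1->2 ok]
  9: obs=y cand={0,2} pick 0 [2->0 ok]
  10: obs=x cand={1} pick 1 [0->1 ok]
  11: obs=y cand={0,2} pick 2 [1->2 ok]
  12: obs=x cand={1} pick 1 [2->1 ok]
  13: obs=y cand={0,2} pick 0 [1->0 ok]
  14: obs=x cand={1} pick 1 [0->1 ok]
  15: obs=y cand={0,2} pick 2 [1->2 ok]
  16: obs=x cand={1} pick 1 [2->1 ok]
  17: obs=y cand={0,2} pick 0 [1->0 ok]
  18: obs=x cand={1} pick 1 [0->1 ok]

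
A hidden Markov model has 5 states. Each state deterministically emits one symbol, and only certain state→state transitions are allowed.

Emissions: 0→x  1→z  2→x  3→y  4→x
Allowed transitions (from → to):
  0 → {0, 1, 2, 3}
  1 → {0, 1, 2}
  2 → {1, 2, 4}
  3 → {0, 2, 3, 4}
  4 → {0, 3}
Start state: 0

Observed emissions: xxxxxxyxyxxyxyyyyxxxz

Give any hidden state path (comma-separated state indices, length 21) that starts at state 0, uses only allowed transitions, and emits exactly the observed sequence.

0,0,2,4,0,0,3,4,3,4,0,3,4,3,3,3,3,0,0,2,1

  [0] x  {0,2,4}  => 0  start
  [1] x  {0,2,4}  => 0  0->0 ok
  [2] x  {0,2,4}  => 2  0->2 ok
  [3] x  {0,2,4}  => 4  2->4 ok
  [4] x  {0,2,4}  => 0  4->0 ok
  [5] x  {0,2,4}  => 0  0->0 ok
  [6] y  {3}  => 3  0->3 ok
  [7] x  {0,2,4}  => 4  3->4 ok
  [8] y  {3}  => 3  4->3 ok
  [9] x  {0,2,4}  => 4  3->4 ok
  [10] x  {0,2,4}  => 0  4->0 ok
  [11] y  {3}  => 3  0->3 ok
  [12] x  {0,2,4}  => 4  3->4 ok
  [13] y  {3}  => 3  4->3 ok
  [14] y  {3}  => 3  3->3 ok
  [15] y  {3}  => 3  3->3 ok
  [16] y  {3}  => 3  3->3 ok
  [17] x  {0,2,4}  => 0  3->0 ok
  [18] x  {0,2,4}  => 0  0->0 ok
  [19] x  {0,2,4}  => 2  0->2 ok
  [20] z  {1}  => 1  2->1 ok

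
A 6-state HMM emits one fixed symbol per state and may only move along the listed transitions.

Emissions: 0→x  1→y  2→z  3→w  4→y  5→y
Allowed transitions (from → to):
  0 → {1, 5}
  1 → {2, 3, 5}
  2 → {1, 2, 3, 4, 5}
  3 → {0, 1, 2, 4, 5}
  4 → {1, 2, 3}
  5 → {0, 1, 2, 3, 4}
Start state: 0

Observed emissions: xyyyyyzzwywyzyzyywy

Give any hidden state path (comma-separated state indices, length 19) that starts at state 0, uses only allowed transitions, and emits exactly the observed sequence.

  pos 0: x in {0}, choose 0; start
  pos 1: y in {1,4,5}, choose 5; 0->5 ok
  pos 2: y in {1,4,5}, choose 1; 5->1 ok
  pos 3: y in {1,4,5}, choose 5; 1->5 ok
  pos 4: y in {1,4,5}, choose 4; 5->4 ok
  pos 5: y in {1,4,5}, choose 1; 4->1 ok
  pos 6: z in {2}, choose 2; 1->2 ok
  pos 7: z in {2}, choose 2; 2->2 ok
  pos 8: w in {3}, choose 3; 2->3 ok
  pos 9: y in {1,4,5}, choose 4; 3->4 ok
  pos 10: w in {3}, choose 3; 4->3 ok
  pos 11: y in {1,4,5}, choose 4; 3->4 ok
  pos 12: z in {2}, choose 2; 4->2 ok
  pos 13: y in {1,4,5}, choose 4; 2->4 ok
  pos 14: z in {2}, choose 2; 4->2 ok
  pos 15: y in {1,4,5}, choose 4; 2->4 ok
  pos 16: y in {1,4,5}, choose 1; 4->1 ok
  pos 17: w in {3}, choose 3; 1->3 ok
  pos 18: y in {1,4,5}, choose 1; 3->1 ok

0,5,1,5,4,1,2,2,3,4,3,4,2,4,2,4,1,3,1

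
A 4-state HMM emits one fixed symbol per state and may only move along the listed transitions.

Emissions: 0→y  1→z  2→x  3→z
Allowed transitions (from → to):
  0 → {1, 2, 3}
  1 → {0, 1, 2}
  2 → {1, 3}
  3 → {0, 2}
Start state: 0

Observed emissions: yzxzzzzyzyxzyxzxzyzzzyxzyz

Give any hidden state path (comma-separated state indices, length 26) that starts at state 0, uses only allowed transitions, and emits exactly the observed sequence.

  pos 0: y in {0}, choose 0; start
  pos 1: z in {1,3}, choose 3; 0->3 ok
  pos 2: x in {2}, choose 2; 3->2 ok
  pos 3: z in {1,3}, choose 1; 2->1 ok
  pos 4: z in {1,3}, choose 1; 1->1 ok
  pos 5: z in {1,3}, choose 1; 1->1 ok
  pos 6: z in {1,3}, choose 1; 1->1 ok
  pos 7: y in {0}, choose 0; 1->0 ok
  pos 8: z in {1,3}, choose 3; 0->3 ok
  pos 9: y in {0}, choose 0; 3->0 ok
  pos 10: x in {2}, choose 2; 0->2 ok
  pos 11: z in {1,3}, choose 1; 2->1 ok
  pos 12: y in {0}, choose 0; 1->0 ok
  pos 13: x in {2}, choose 2; 0->2 ok
  pos 14: z in {1,3}, choose 3; 2->3 ok
  pos 15: x in {2}, choose 2; 3->2 ok
  pos 16: z in {1,3}, choose 3; 2->3 ok
  pos 17: y in {0}, choose 0; 3->0 ok
  pos 18: z in {1,3}, choose 1; 0->1 ok
  pos 19: z in {1,3}, choose 1; 1->1 ok
  pos 20: z in {1,3}, choose 1; 1->1 ok
  pos 21: y in {0}, choose 0; 1->0 ok
  pos 22: x in {2}, choose 2; 0->2 ok
  pos 23: z in {1,3}, choose 1; 2->1 ok
  pos 24: y in {0}, choose 0; 1->0 ok
  pos 25: z in {1,3}, choose 1; 0->1 ok

0,3,2,1,1,1,1,0,3,0,2,1,0,2,3,2,3,0,1,1,1,0,2,1,0,1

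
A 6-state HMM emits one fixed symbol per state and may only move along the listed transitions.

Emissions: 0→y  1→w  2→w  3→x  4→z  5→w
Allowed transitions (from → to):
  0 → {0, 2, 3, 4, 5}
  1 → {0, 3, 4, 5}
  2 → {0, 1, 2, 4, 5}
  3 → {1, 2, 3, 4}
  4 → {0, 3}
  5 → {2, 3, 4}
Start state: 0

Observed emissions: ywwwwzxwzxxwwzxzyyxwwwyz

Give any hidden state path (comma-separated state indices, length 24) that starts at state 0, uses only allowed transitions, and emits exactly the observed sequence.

  0: obs=y cand={0} pick 0 [start]
  1: obs=w cand={1,2,5} pick 2 [0->2 ok]
  2: obs=w cand={1,2,5} pick 5 [2->5 ok]
  3: obs=w cand={1,2,5} pick 2 [5->2 ok]
  4: obs=w cand={1,2,5} pick 1 [2->1 ok]
  5: obs=z cand={4} pick 4 [1->4 ok]
  6: obs=x cand={3} pick 3 [4->3 ok]
  7: obs=w cand={1,2,5} pick 1 [3->1 ok]
  8: obs=z cand={4} pick 4 [1->4 ok]
  9: obs=x cand={3} pick 3 [4->3 ok]
  10: obs=x cand={3} pick 3 [3->3 ok]
  11: obs=w cand={1,2,5} pick 1 [3->1 ok]
  12: obs=w cand={1,2,5} pick 5 [1->5 ok]
  13: obs=z cand={4} pick 4 [5->4 ok]
  14: obs=x cand={3} pick 3 [4->3 ok]
  15: obs=z cand={4} pick 4 [3->4 ok]
  16: obs=y cand={0} pick 0 [4->0 ok]
  17: obs=y cand={0} pick 0 [0->0 ok]
  18: obs=x cand={3} pick 3 [0->3 ok]
  19: obs=w cand={1,2,5} pick 2 [3->2 ok]
  20: obs=w cand={1,2,5} pick 2 [2->2 ok]
  21: obs=w cand={1,2,5} pick 1 [2->1 ok]
  22: obs=y cand={0} pick 0 [1->0 ok]
  23: obs=z cand={4} pick 4 [0->4 ok]

0,2,5,2,1,4,3,1,4,3,3,1,5,4,3,4,0,0,3,2,2,1,0,4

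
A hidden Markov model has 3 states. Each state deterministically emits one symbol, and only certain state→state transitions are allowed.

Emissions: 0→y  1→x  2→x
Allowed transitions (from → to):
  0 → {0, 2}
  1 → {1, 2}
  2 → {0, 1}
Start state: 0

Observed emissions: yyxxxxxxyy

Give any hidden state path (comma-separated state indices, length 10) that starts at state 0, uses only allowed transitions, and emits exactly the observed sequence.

  [0] y  {0}  => 0  start
  [1] y  {0}  => 0  0->0 ok
  [2] x  {1,2}  => 2  0->2 ok
  [3] x  {1,2}  => 1  2->1 ok
  [4] x  {1,2}  => 2  1->2 ok
  [5] x  {1,2}  => 1  2->1 ok
  [6] x  {1,2}  => 1  1->1 ok
  [7] x  {1,2}  => 2  1->2 ok
  [8] y  {0}  => 0  2->0 ok
  [9] y  {0}  => 0  0->0 ok

0,0,2,1,2,1,1,2,0,0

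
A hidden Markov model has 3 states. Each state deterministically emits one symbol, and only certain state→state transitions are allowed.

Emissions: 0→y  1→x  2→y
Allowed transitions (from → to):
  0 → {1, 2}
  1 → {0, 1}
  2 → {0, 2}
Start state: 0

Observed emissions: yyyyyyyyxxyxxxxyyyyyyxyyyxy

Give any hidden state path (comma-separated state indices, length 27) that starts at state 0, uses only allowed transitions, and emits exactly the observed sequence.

  0: obs=y cand={0,2} pick 0 [start]
  1: obs=y cand={0,2} pick 2 [0->2 ok]
  2: obs=y cand={0,2} pick 2 [2->2 ok]
  3: obs=y cand={0,2} pick 0 [2->0 ok]
  4: obs=y cand={0,2} pick 2 [0->2 ok]
  5: obs=y cand={0,2} pick 2 [2->2 ok]
  6: obs=y cand={0,2} pick 2 [2->2 ok]
  7: obs=y cand={0,2} pick 0 [2->0 ok]
  8: obs=x cand={1} pick 1 [0->1 ok]
  9: obs=x cand={1} pick 1 [1->1 ok]
  10: obs=y cand={0,2} pick 0 [1->0 ok]
  11: obs=x cand={1} pick 1 [0->1 ok]
  12: obs=x cand={1} pick 1 [1->1 ok]
  13: obs=x cand={1} pick 1 [1->1 ok]
  14: obs=x cand={1} pick 1 [1->1 ok]
  15: obs=y cand={0,2} pick 0 [1->0 ok]
  16: obs=y cand={0,2} pick 2 [0->2 ok]
  17: obs=y cand={0,2} pick 0 [2->0 ok]
  18: obs=y cand={0,2} pick 2 [0->2 ok]
  19: obs=y cand={0,2} pick 2 [2->2 ok]
  20: obs=y cand={0,2} pick 0 [2->0 ok]
  21: obs=x cand={1} pick 1 [0->1 ok]
  22: obs=y cand={0,2} pick 0 [1->0 ok]
  23: obs=y cand={0,2} pick 2 [0->2 ok]
  24: obs=y cand={0,2} pick 0 [2->0 ok]
  25: obs=x cand={1} pick 1 [0->1 ok]
  26: obs=y cand={0,2} pick 0 [1->0 ok]

0,2,2,0,2,2,2,0,1,1,0,1,1,1,1,0,2,0,2,2,0,1,0,2,0,1,0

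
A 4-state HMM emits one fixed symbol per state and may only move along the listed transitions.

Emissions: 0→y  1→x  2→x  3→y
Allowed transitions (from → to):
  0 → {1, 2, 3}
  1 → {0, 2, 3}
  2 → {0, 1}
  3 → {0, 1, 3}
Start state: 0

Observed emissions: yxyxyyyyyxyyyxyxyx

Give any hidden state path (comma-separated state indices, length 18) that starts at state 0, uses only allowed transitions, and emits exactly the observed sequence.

0,1,3,1,0,3,0,3,0,2,0,3,0,1,3,1,3,1

  [0] y  {0,3}  => 0  start
  [1] x  {1,2}  => 1  0->1 ok
  [2] y  {0,3}  => 3  1->3 ok
  [3] x  {1,2}  => 1  3->1 ok
  [4] y  {0,3}  => 0  1->0 ok
  [5] y  {0,3}  => 3  0->3 ok
  [6] y  {0,3}  => 0  3->0 ok
  [7] y  {0,3}  => 3  0->3 ok
  [8] y  {0,3}  => 0  3->0 ok
  [9] x  {1,2}  => 2  0->2 ok
  [10] y  {0,3}  => 0  2->0 ok
  [11] y  {0,3}  => 3  0->3 ok
  [12] y  {0,3}  => 0  3->0 ok
  [13] x  {1,2}  => 1  0->1 ok
  [14] y  {0,3}  => 3  1->3 ok
  [15] x  {1,2}  => 1  3->1 ok
  [16] y  {0,3}  => 3  1->3 ok
  [17] x  {1,2}  => 1  3->1 ok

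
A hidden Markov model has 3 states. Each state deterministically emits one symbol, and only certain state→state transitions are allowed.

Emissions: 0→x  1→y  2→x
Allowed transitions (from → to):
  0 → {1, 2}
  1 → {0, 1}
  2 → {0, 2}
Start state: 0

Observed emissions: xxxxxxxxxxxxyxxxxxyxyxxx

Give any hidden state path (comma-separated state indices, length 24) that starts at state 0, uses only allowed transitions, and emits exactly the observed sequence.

0,2,2,0,2,2,0,2,0,2,2,0,1,0,2,0,2,0,1,0,1,0,2,0

  pos 0: x in {0,2}, choose 0; start
  pos 1: x in {0,2}, choose 2; 0->2 ok
  pos 2: x in {0,2}, choose 2; 2->2 ok
  pos 3: x in {0,2}, choose 0; 2->0 ok
  pos 4: x in {0,2}, choose 2; 0->2 ok
  pos 5: x in {0,2}, choose 2; 2->2 ok
  pos 6: x in {0,2}, choose 0; 2->0 ok
  pos 7: x in {0,2}, choose 2; 0->2 ok
  pos 8: x in {0,2}, choose 0; 2->0 ok
  pos 9: x in {0,2}, choose 2; 0->2 ok
  pos 10: x in {0,2}, choose 2; 2->2 ok
  pos 11: x in {0,2}, choose 0; 2->0 ok
  pos 12: y in {1}, choose 1; 0->1 ok
  pos 13: x in {0,2}, choose 0; 1->0 ok
  pos 14: x in {0,2}, choose 2; 0->2 ok
  pos 15: x in {0,2}, choose 0; 2->0 ok
  pos 16: x in {0,2}, choose 2; 0->2 ok
  pos 17: x in {0,2}, choose 0; 2->0 ok
  pos 18: y in {1}, choose 1; 0->1 ok
  pos 19: x in {0,2}, choose 0; 1->0 ok
  pos 20: y in {1}, choose 1; 0->1 ok
  pos 21: x in {0,2}, choose 0; 1->0 ok
  pos 22: x in {0,2}, choose 2; 0->2 ok
  pos 23: x in {0,2}, choose 0; 2->0 ok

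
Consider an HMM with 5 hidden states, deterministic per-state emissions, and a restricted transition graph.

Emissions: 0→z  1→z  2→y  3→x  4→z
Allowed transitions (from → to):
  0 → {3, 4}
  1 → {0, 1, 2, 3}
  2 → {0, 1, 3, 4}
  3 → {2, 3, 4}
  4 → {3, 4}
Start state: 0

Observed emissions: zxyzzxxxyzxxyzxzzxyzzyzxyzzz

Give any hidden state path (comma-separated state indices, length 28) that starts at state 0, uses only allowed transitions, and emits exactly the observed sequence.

0,3,2,0,4,3,3,3,2,0,3,3,2,4,3,4,4,3,2,1,1,2,4,3,2,1,1,1

  [0] z  {0,1,4}  => 0  start
  [1] x  {3}  => 3  0->3 ok
  [2] y  {2}  => 2  3->2 ok
  [3] z  {0,1,4}  => 0  2->0 ok
  [4] z  {0,1,4}  => 4  0->4 ok
  [5] x  {3}  => 3  4->3 ok
  [6] x  {3}  => 3  3->3 ok
  [7] x  {3}  => 3  3->3 ok
  [8] y  {2}  => 2  3->2 ok
  [9] z  {0,1,4}  => 0  2->0 ok
  [10] x  {3}  => 3  0->3 ok
  [11] x  {3}  => 3  3->3 ok
  [12] y  {2}  => 2  3->2 ok
  [13] z  {0,1,4}  => 4  2->4 ok
  [14] x  {3}  => 3  4->3 ok
  [15] z  {0,1,4}  => 4  3->4 ok
  [16] z  {0,1,4}  => 4  4->4 ok
  [17] x  {3}  => 3  4->3 ok
  [18] y  {2}  => 2  3->2 ok
  [19] z  {0,1,4}  => 1  2->1 ok
  [20] z  {0,1,4}  => 1  1->1 ok
  [21] y  {2}  => 2  1->2 ok
  [22] z  {0,1,4}  => 4  2->4 ok
  [23] x  {3}  => 3  4->3 ok
  [24] y  {2}  => 2  3->2 ok
  [25] z  {0,1,4}  => 1  2->1 ok
  [26] z  {0,1,4}  => 1  1->1 ok
  [27] z  {0,1,4}  => 1  1->1 ok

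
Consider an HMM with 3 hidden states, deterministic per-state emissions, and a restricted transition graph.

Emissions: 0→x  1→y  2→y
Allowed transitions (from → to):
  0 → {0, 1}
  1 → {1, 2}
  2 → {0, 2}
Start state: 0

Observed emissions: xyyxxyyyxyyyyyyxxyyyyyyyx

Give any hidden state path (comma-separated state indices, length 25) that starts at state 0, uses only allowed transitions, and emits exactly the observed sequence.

  t0 'x' -> {0}, take 0 (start)
  t1 'y' -> {1,2}, take 1 (0->1 ok)
  t2 'y' -> {1,2}, take 2 (1->2 ok)
  t3 'x' -> {0}, take 0 (2->0 ok)
  t4 'x' -> {0}, take 0 (0->0 ok)
  t5 'y' -> {1,2}, take 1 (0->1 ok)
  t6 'y' -> {1,2}, take 1 (1->1 ok)
  t7 'y' -> {1,2}, take 2 (1->2 ok)
  t8 'x' -> {0}, take 0 (2->0 ok)
  t9 'y' -> {1,2}, take 1 (0->1 ok)
  t10 'y' -> {1,2}, take 1 (1->1 ok)
  t11 'y' -> {1,2}, take 2 (1->2 ok)
  t12 'y' -> {1,2}, take 2 (2->2 ok)
  t13 'y' -> {1,2}, take 2 (2->2 ok)
  t14 'y' -> {1,2}, take 2 (2->2 ok)
  t15 'x' -> {0}, take 0 (2->0 ok)
  t16 'x' -> {0}, take 0 (0->0 ok)
  t17 'y' -> {1,2}, take 1 (0->1 ok)
  t18 'y' -> {1,2}, take 1 (1->1 ok)
  t19 'y' -> {1,2}, take 1 (1->1 ok)
  t20 'y' -> {1,2}, take 1 (1->1 ok)
  t21 'y' -> {1,2}, take 2 (1->2 ok)
  t22 'y' -> {1,2}, take 2 (2->2 ok)
  t23 'y' -> {1,2}, take 2 (2->2 ok)
  t24 'x' -> {0}, take 0 (2->0 ok)

0,1,2,0,0,1,1,2,0,1,1,2,2,2,2,0,0,1,1,1,1,2,2,2,0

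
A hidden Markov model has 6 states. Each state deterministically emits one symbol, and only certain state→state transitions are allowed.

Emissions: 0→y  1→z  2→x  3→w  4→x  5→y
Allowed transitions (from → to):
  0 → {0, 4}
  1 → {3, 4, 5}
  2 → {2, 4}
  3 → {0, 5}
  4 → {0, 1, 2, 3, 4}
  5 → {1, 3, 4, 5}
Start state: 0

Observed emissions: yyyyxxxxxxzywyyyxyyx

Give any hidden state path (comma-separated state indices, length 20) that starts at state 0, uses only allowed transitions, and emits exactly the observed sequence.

0,0,0,0,4,2,2,4,2,4,1,5,3,0,0,0,4,0,0,4

  pos 0: y in {0,5}, choose 0; start
  pos 1: y in {0,5}, choose 0; 0->0 ok
  pos 2: y in {0,5}, choose 0; 0->0 ok
  pos 3: y in {0,5}, choose 0; 0->0 ok
  pos 4: x in {2,4}, choose 4; 0->4 ok
  pos 5: x in {2,4}, choose 2; 4->2 ok
  pos 6: x in {2,4}, choose 2; 2->2 ok
  pos 7: x in {2,4}, choose 4; 2->4 ok
  pos 8: x in {2,4}, choose 2; 4->2 ok
  pos 9: x in {2,4}, choose 4; 2->4 ok
  pos 10: z in {1}, choose 1; 4->1 ok
  pos 11: y in {0,5}, choose 5; 1->5 ok
  pos 12: w in {3}, choose 3; 5->3 ok
  pos 13: y in {0,5}, choose 0; 3->0 ok
  pos 14: y in {0,5}, choose 0; 0->0 ok
  pos 15: y in {0,5}, choose 0; 0->0 ok
  pos 16: x in {2,4}, choose 4; 0->4 ok
  pos 17: y in {0,5}, choose 0; 4->0 ok
  pos 18: y in {0,5}, choose 0; 0->0 ok
  pos 19: x in {2,4}, choose 4; 0->4 ok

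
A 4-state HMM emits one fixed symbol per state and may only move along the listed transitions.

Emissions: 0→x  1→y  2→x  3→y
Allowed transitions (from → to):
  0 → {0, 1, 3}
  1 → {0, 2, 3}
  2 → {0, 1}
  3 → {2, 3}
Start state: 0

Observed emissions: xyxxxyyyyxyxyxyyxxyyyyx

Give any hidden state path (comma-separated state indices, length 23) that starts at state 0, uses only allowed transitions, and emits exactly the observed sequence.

  t0 'x' -> {0,2}, take 0 (start)
  t1 'y' -> {1,3}, take 1 (0->1 ok)
  t2 'x' -> {0,2}, take 0 (1->0 ok)
  t3 'x' -> {0,2}, take 0 (0->0 ok)
  t4 'x' -> {0,2}, take 0 (0->0 ok)
  t5 'y' -> {1,3}, take 1 (0->1 ok)
  t6 'y' -> {1,3}, take 3 (1->3 ok)
  t7 'y' -> {1,3}, take 3 (3->3 ok)
  t8 'y' -> {1,3}, take 3 (3->3 ok)
  t9 'x' -> {0,2}, take 2 (3->2 ok)
  t10 'y' -> {1,3}, take 1 (2->1 ok)
  t11 'x' -> {0,2}, take 0 (1->0 ok)
  t12 'y' -> {1,3}, take 1 (0->1 ok)
  t13 'x' -> {0,2}, take 0 (1->0 ok)
  t14 'y' -> {1,3}, take 1 (0->1 ok)
  t15 'y' -> {1,3}, take 3 (1->3 ok)
  t16 'x' -> {0,2}, take 2 (3->2 ok)
  t17 'x' -> {0,2}, take 0 (2->0 ok)
  t18 'y' -> {1,3}, take 3 (0->3 ok)
  t19 'y' -> {1,3}, take 3 (3->3 ok)
  t20 'y' -> {1,3}, take 3 (3->3 ok)
  t21 'y' -> {1,3}, take 3 (3->3 ok)
  t22 'x' -> {0,2}, take 2 (3->2 ok)

0,1,0,0,0,1,3,3,3,2,1,0,1,0,1,3,2,0,3,3,3,3,2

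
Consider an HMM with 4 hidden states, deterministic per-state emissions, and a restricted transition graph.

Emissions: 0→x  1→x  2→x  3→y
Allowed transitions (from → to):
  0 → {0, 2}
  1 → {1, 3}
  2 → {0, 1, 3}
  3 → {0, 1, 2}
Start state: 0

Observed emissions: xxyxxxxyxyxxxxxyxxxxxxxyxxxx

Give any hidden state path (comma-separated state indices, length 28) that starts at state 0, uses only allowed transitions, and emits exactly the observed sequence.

  pos 0: x in {0,1,2}, choose 0; start
  pos 1: x in {0,1,2}, choose 2; 0->2 ok
  pos 2: y in {3}, choose 3; 2->3 ok
  pos 3: x in {0,1,2}, choose 2; 3->2 ok
  pos 4: x in {0,1,2}, choose 0; 2->0 ok
  pos 5: x in {0,1,2}, choose 0; 0->0 ok
  pos 6: x in {0,1,2}, choose 2; 0->2 ok
  pos 7: y in {3}, choose 3; 2->3 ok
  pos 8: x in {0,1,2}, choose 2; 3->2 ok
  pos 9: y in {3}, choose 3; 2->3 ok
  pos 10: x in {0,1,2}, choose 1; 3->1 ok
  pos 11: x in {0,1,2}, choose 1; 1->1 ok
  pos 12: x in {0,1,2}, choose 1; 1->1 ok
  pos 13: x in {0,1,2}, choose 1; 1->1 ok
  pos 14: x in {0,1,2}, choose 1; 1->1 ok
  pos 15: y in {3}, choose 3; 1->3 ok
  pos 16: x in {0,1,2}, choose 0; 3->0 ok
  pos 17: x in {0,1,2}, choose 2; 0->2 ok
  pos 18: x in {0,1,2}, choose 0; 2->0 ok
  pos 19: x in {0,1,2}, choose 0; 0->0 ok
  pos 20: x in {0,1,2}, choose 0; 0->0 ok
  pos 21: x in {0,1,2}, choose 2; 0->2 ok
  pos 22: x in {0,1,2}, choose 1; 2->1 ok
  pos 23: y in {3}, choose 3; 1->3 ok
  pos 24: x in {0,1,2}, choose 2; 3->2 ok
  pos 25: x in {0,1,2}, choose 0; 2->0 ok
  pos 26: x in {0,1,2}, choose 0; 0->0 ok
  pos 27: x in {0,1,2}, choose 2; 0->2 ok

0,2,3,2,0,0,2,3,2,3,1,1,1,1,1,3,0,2,0,0,0,2,1,3,2,0,0,2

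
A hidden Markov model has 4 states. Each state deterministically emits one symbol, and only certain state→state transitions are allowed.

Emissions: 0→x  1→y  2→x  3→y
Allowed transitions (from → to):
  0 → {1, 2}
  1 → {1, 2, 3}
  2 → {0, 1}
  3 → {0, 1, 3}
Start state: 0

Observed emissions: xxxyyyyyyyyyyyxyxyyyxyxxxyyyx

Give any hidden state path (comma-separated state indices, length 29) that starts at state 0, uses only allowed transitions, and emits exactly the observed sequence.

0,2,0,1,3,1,3,1,1,3,3,3,1,3,0,1,2,1,1,1,2,1,2,0,2,1,3,1,2

  [0] x  {0,2}  => 0  start
  [1] x  {0,2}  => 2  0->2 ok
  [2] x  {0,2}  => 0  2->0 ok
  [3] y  {1,3}  => 1  0->1 ok
  [4] y  {1,3}  => 3  1->3 ok
  [5] y  {1,3}  => 1  3->1 ok
  [6] y  {1,3}  => 3  1->3 ok
  [7] y  {1,3}  => 1  3->1 ok
  [8] y  {1,3}  => 1  1->1 ok
  [9] y  {1,3}  => 3  1->3 ok
  [10] y  {1,3}  => 3  3->3 ok
  [11] y  {1,3}  => 3  3->3 ok
  [12] y  {1,3}  => 1  3->1 ok
  [13] y  {1,3}  => 3  1->3 ok
  [14] x  {0,2}  => 0  3->0 ok
  [15] y  {1,3}  => 1  0->1 ok
  [16] x  {0,2}  => 2  1->2 ok
  [17] y  {1,3}  => 1  2->1 ok
  [18] y  {1,3}  => 1  1->1 ok
  [19] y  {1,3}  => 1  1->1 ok
  [20] x  {0,2}  => 2  1->2 ok
  [21] y  {1,3}  => 1  2->1 ok
  [22] x  {0,2}  => 2  1->2 ok
  [23] x  {0,2}  => 0  2->0 ok
  [24] x  {0,2}  => 2  0->2 ok
  [25] y  {1,3}  => 1  2->1 ok
  [26] y  {1,3}  => 3  1->3 ok
  [27] y  {1,3}  => 1  3->1 ok
  [28] x  {0,2}  => 2  1->2 ok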